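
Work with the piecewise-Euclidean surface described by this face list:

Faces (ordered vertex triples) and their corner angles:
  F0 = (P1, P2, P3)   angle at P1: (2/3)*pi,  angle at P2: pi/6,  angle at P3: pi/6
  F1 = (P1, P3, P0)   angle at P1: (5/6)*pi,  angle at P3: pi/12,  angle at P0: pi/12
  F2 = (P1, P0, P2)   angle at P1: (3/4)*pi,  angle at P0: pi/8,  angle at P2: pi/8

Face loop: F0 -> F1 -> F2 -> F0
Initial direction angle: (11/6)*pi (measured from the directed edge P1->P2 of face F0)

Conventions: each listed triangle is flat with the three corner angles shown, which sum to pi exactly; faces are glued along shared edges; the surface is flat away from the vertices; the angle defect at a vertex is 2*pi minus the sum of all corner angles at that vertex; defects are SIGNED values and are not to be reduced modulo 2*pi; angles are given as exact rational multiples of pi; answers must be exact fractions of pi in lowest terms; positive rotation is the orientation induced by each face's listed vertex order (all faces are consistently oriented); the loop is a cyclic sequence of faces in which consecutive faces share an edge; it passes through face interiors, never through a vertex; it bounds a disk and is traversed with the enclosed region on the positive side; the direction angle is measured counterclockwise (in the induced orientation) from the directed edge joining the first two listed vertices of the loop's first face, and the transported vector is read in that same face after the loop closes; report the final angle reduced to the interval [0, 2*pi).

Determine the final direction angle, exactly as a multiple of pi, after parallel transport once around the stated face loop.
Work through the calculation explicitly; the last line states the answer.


enclosed vertex P1: corner angles sum to (9/4)*pi, defect = 2*pi - (9/4)*pi = -pi/4
the final direction is the initial angle plus the enclosed defects, taken mod 2*pi in the induced orientation
final angle = (11/6)*pi - pi/4 = (19/12)*pi (mod 2*pi)

Answer: final direction angle = (19/12)*pi


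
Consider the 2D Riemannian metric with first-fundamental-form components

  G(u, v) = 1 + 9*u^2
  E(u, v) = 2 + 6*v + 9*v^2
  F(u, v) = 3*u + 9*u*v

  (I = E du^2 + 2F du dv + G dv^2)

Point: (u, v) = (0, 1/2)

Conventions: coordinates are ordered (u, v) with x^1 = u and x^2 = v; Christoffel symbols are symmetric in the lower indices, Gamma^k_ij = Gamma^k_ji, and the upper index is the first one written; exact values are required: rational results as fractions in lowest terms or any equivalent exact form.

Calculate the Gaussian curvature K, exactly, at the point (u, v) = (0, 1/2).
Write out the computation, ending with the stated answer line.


E = 29/4, F = 0, G = 1, EG - F^2 = 29/4 at the point
E_u = 0, E_v = 15, F_u = 15/2, F_v = 0, G_u = 0, G_v = 0
E_vv = 18, F_uv = 9, G_uu = 18
Apply the Brioschi formula K = (det M1 - det M2)/(EG - F^2)^2 over the derivative matrices of E, F, G.
M1 = [[-E_vv/2 + F_uv - G_uu/2, E_u/2, F_u - E_v/2], [F_v - G_u/2, E, F], [G_v/2, F, G]] = [[-9, 0, 0], [0, 29/4, 0], [0, 0, 1]]; det M1 = -261/4
M2 = [[0, E_v/2, G_u/2], [E_v/2, E, F], [G_u/2, F, G]] = [[0, 15/2, 0], [15/2, 29/4, 0], [0, 0, 1]]; det M2 = -225/4
det M1 - det M2 = -9; K = -9 / (29/4)^2 = -144/841

Answer: K = -144/841


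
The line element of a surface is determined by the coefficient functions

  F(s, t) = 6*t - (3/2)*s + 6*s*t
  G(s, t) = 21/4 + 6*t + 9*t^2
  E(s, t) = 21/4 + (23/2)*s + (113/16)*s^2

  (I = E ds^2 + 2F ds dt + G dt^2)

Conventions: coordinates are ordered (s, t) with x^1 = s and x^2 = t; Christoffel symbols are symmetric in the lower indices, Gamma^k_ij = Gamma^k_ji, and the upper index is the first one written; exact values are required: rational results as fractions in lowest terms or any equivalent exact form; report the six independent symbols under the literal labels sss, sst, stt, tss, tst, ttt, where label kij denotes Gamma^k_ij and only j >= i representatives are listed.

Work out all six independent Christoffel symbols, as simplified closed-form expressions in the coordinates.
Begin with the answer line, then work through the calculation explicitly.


Answer: Gamma_sss = (588*s*t^2 + 1288*s*t + 743*s + 336*t^2 + 928*t + 644)/(588*s^2*t^2 + 1288*s^2*t + 743*s^2 + 672*s*t^2 + 1856*s*t + 1288*s + 240*t^2 + 672*t + 588), Gamma_sst = 0, Gamma_stt = (672*s*t + 768*s + 384*t + 672)/(588*s^2*t^2 + 1288*s^2*t + 743*s^2 + 672*s*t^2 + 1856*s*t + 1288*s + 240*t^2 + 672*t + 588), Gamma_tss = (-168*s*t - 184*s - 64*t - 168)/(588*s^2*t^2 + 1288*s^2*t + 743*s^2 + 672*s*t^2 + 1856*s*t + 1288*s + 240*t^2 + 672*t + 588), Gamma_tst = 0, Gamma_ttt = (588*s^2*t + 644*s^2 + 672*s*t + 928*s + 240*t + 336)/(588*s^2*t^2 + 1288*s^2*t + 743*s^2 + 672*s*t^2 + 1856*s*t + 1288*s + 240*t^2 + 672*t + 588)

E = 21/4 + (23/2)*s + (113/16)*s^2; F = 6*t - (3/2)*s + 6*s*t; G = 21/4 + 6*t + 9*t^2
Gamma^k_ij = (1/2) g^{kl} (d_i g_jl + d_j g_il - d_l g_ij), with g^inv = (1/(EG-F^2)) [[G, -F], [-F, E]]
first partials: E_s = 23/2 + (113/8)*s, E_t = 0, F_s = -3/2 + 6*t, F_t = 6 + 6*s, G_s = 0, G_t = 6 + 18*t
D = EG - F^2 = 441/16 + (63/2)*t + (483/8)*s + (45/4)*t^2 + 87*s*t + (2229/64)*s^2 + (63/2)*s*t^2 + (483/8)*s^2*t + (441/16)*s^2*t^2
expanded: Gamma^s_ss = (G E_s - 2F F_s + F E_t)/(2D), Gamma^s_st = (G E_t - F G_s)/(2D), Gamma^s_tt = (2G F_t - G G_s - F G_t)/(2D), Gamma^t_ss = (2E F_s - E E_t - F E_s)/(2D), Gamma^t_st = (E G_s - F E_t)/(2D), Gamma^t_tt = (E G_t - 2F F_t + F G_s)/(2D); substitute and cancel common factors


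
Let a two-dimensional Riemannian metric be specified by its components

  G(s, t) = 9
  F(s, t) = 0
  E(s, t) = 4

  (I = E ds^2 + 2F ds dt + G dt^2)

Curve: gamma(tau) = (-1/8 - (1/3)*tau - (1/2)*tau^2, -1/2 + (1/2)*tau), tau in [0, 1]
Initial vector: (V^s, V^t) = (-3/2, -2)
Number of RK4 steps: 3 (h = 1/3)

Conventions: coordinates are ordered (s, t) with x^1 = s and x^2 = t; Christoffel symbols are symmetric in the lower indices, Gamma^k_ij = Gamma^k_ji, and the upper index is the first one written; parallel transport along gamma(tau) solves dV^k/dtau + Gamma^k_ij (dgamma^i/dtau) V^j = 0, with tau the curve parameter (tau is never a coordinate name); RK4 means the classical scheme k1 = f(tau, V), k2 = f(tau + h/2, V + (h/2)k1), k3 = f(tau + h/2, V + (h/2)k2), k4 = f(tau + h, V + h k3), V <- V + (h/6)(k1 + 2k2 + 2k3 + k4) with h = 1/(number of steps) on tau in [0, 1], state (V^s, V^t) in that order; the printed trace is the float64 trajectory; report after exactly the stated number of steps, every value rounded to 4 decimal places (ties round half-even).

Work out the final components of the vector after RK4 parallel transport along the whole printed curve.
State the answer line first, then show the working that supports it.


Answer: V^s = -1.5000, V^t = -2.0000

gamma'(tau) = (-1/3 - tau, 1/2); f(tau, V)^k = -Gamma^k_ij(gamma(tau)) gamma'^i(tau) V^j; h = 1/3; intermediate values shown to 6 dp
curve data and Christoffel symbols at the stage parameters:
  tau = 0.000000: gamma = (-0.125000, -0.500000), gamma' = (-0.333333, 0.500000); Gamma_sss = 0.000000, Gamma_sst = 0.000000, Gamma_stt = 0.000000, Gamma_tss = 0.000000, Gamma_tst = 0.000000, Gamma_ttt = 0.000000
  tau = 0.166667: gamma = (-0.194444, -0.416667), gamma' = (-0.500000, 0.500000); Gamma_sss = 0.000000, Gamma_sst = 0.000000, Gamma_stt = 0.000000, Gamma_tss = 0.000000, Gamma_tst = 0.000000, Gamma_ttt = 0.000000
  tau = 0.333333: gamma = (-0.291667, -0.333333), gamma' = (-0.666667, 0.500000); Gamma_sss = 0.000000, Gamma_sst = 0.000000, Gamma_stt = 0.000000, Gamma_tss = 0.000000, Gamma_tst = 0.000000, Gamma_ttt = 0.000000
  tau = 0.500000: gamma = (-0.416667, -0.250000), gamma' = (-0.833333, 0.500000); Gamma_sss = 0.000000, Gamma_sst = 0.000000, Gamma_stt = 0.000000, Gamma_tss = 0.000000, Gamma_tst = 0.000000, Gamma_ttt = 0.000000
  tau = 0.666667: gamma = (-0.569444, -0.166667), gamma' = (-1.000000, 0.500000); Gamma_sss = 0.000000, Gamma_sst = 0.000000, Gamma_stt = 0.000000, Gamma_tss = 0.000000, Gamma_tst = 0.000000, Gamma_ttt = 0.000000
  tau = 0.833333: gamma = (-0.750000, -0.083333), gamma' = (-1.166667, 0.500000); Gamma_sss = 0.000000, Gamma_sst = 0.000000, Gamma_stt = 0.000000, Gamma_tss = 0.000000, Gamma_tst = 0.000000, Gamma_ttt = 0.000000
  tau = 1.000000: gamma = (-0.958333, 0.000000), gamma' = (-1.333333, 0.500000); Gamma_sss = 0.000000, Gamma_sst = 0.000000, Gamma_stt = 0.000000, Gamma_tss = 0.000000, Gamma_tst = 0.000000, Gamma_ttt = 0.000000
step 0: V^s = -1.5000, V^t = -2.0000
step 1: k1 = (0.000000, 0.000000), k2 = (0.000000, 0.000000), k3 = (0.000000, 0.000000), k4 = (0.000000, 0.000000); V <- V + (h/6)(k1 + 2k2 + 2k3 + k4): V^s = -1.5000, V^t = -2.0000
step 2: k1 = (0.000000, 0.000000), k2 = (0.000000, 0.000000), k3 = (0.000000, 0.000000), k4 = (0.000000, 0.000000); V <- V + (h/6)(k1 + 2k2 + 2k3 + k4): V^s = -1.5000, V^t = -2.0000
step 3: k1 = (0.000000, 0.000000), k2 = (0.000000, 0.000000), k3 = (0.000000, 0.000000), k4 = (0.000000, 0.000000); V <- V + (h/6)(k1 + 2k2 + 2k3 + k4): V^s = -1.5000, V^t = -2.0000


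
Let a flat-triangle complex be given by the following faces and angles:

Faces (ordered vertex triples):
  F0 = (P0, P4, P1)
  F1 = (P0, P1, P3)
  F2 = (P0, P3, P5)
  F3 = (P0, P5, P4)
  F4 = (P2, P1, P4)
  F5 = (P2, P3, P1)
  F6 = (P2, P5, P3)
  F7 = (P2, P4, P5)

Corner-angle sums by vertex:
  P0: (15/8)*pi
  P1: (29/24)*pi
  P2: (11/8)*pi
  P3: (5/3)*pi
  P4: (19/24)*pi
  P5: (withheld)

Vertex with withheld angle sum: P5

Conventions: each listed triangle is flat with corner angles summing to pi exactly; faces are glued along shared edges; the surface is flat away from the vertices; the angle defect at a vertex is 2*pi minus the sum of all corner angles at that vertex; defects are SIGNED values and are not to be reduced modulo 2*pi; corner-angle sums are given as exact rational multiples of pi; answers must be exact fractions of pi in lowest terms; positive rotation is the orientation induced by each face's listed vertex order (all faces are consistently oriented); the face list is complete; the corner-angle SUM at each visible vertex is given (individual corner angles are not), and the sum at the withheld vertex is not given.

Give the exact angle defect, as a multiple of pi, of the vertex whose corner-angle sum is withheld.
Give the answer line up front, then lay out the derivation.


Answer: defect(P5) = (11/12)*pi

V = 6, E = 12, F = 8; chi = V - E + F = 2
Gauss-Bonnet: total defect = 2*pi*chi = 4*pi; visible defects sum to (37/12)*pi


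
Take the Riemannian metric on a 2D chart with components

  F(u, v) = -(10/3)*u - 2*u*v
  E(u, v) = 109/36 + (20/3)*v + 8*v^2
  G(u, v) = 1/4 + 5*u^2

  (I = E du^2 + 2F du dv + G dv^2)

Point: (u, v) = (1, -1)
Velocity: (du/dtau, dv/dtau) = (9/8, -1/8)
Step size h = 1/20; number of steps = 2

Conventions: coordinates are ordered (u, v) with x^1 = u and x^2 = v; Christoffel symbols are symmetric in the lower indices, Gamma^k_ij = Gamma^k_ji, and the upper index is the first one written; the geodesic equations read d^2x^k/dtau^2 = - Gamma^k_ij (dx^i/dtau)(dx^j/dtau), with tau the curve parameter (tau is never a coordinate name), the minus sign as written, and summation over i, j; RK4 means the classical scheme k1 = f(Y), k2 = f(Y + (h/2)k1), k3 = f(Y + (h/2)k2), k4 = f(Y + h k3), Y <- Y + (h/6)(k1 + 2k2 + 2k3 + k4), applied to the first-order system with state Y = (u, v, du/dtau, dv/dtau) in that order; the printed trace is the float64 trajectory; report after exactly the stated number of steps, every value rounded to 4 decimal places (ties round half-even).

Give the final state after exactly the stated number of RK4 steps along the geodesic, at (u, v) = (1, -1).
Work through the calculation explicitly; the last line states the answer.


f(Y) = (du/dtau, dv/dtau, -Gamma^u_ij Y'^i Y'^j, -Gamma^v_ij Y'^i Y'^j) with the Gammas evaluated at the stage position; h = 0.050000; intermediate values shown to 6 dp
step 0: u = 1.0000, v = -1.0000, du/dtau = 1.1250, dv/dtau = -0.1250
step 1:
  k1: at (u, v) = (1.000000, -1.000000), (du/dtau, dv/dtau) = (1.125000, -0.125000); Gamma_uuu = 0.210457, Gamma_uuv = -0.844459, Gamma_uvv = -1.740217, Gamma_vuu = 0.688370, Gamma_vuv = 0.737915, Gamma_vvv = -0.441960; k1 = (1.125000, -0.125000, -0.476673, -0.656774)
  k2: at (u, v) = (1.028125, -1.003125), (du/dtau, dv/dtau) = (1.113083, -0.141419); Gamma_uuu = 0.204576, Gamma_uuv = -0.844719, Gamma_uvv = -1.775238, Gamma_vuu = 0.658279, Gamma_vuv = 0.720494, Gamma_vvv = -0.437590; k2 = (1.113083, -0.141419, -0.483893, -0.579998)
  k3: at (u, v) = (1.027827, -1.003535), (du/dtau, dv/dtau) = (1.112903, -0.139500); Gamma_uuu = 0.204537, Gamma_uuv = -0.844840, Gamma_uvv = -1.772853, Gamma_vuu = 0.659330, Gamma_vuv = 0.720783, Gamma_vvv = -0.436846; k3 = (1.112903, -0.139500, -0.481152, -0.584310)
  k4: at (u, v) = (1.055645, -1.006975), (du/dtau, dv/dtau) = (1.100942, -0.154216); Gamma_uuu = 0.198889, Gamma_uuv = -0.845200, Gamma_uvv = -1.805229, Gamma_vuu = 0.632109, Gamma_vuv = 0.704410, Gamma_vvv = -0.431871; k4 = (1.100942, -0.154216, -0.485136, -0.516699)
  Y <- Y + (h/6)(k1 + 2k2 + 2k3 + k4): u = 1.0556, v = -1.0070, du/dtau = 1.1009, dv/dtau = -0.1542
step 2:
  k1: at (u, v) = (1.055649, -1.007009), (du/dtau, dv/dtau) = (1.100901, -0.154184); Gamma_uuu = 0.198881, Gamma_uuv = -0.845209, Gamma_uvv = -1.805080, Gamma_vuu = 0.632158, Gamma_vuv = 0.704416, Gamma_vvv = -0.431812; k1 = (1.100901, -0.154184, -0.485062, -0.516762)
  k2: at (u, v) = (1.083172, -1.010863), (du/dtau, dv/dtau) = (1.088774, -0.167103); Gamma_uuu = 0.193422, Gamma_uuv = -0.845681, Gamma_uvv = -1.834353, Gamma_vuu = 0.607681, Gamma_vuv = 0.689044, Gamma_vvv = -0.426083; k2 = (1.088774, -0.167103, -0.485789, -0.457739)
  k3: at (u, v) = (1.082869, -1.011186), (du/dtau, dv/dtau) = (1.088756, -0.165628); Gamma_uuu = 0.193399, Gamma_uuv = -0.845766, Gamma_uvv = -1.832331, Gamma_vuu = 0.608495, Gamma_vuv = 0.689298, Gamma_vvv = -0.425513; k3 = (1.088756, -0.165628, -0.484018, -0.461032)
  k4: at (u, v) = (1.110087, -1.015290), (du/dtau, dv/dtau) = (1.076700, -0.177236); Gamma_uuu = 0.188146, Gamma_uuv = -0.846283, Gamma_uvv = -1.859224, Gamma_vuu = 0.586188, Gamma_vuv = 0.674817, Gamma_vvv = -0.419366; k4 = (1.076700, -0.177236, -0.482703, -0.408834)
  Y <- Y + (h/6)(k1 + 2k2 + 2k3 + k4): u = 1.1101, v = -1.0153, du/dtau = 1.0767, dv/dtau = -0.1772

Answer: u = 1.1101, v = -1.0153, du/dtau = 1.0767, dv/dtau = -0.1772


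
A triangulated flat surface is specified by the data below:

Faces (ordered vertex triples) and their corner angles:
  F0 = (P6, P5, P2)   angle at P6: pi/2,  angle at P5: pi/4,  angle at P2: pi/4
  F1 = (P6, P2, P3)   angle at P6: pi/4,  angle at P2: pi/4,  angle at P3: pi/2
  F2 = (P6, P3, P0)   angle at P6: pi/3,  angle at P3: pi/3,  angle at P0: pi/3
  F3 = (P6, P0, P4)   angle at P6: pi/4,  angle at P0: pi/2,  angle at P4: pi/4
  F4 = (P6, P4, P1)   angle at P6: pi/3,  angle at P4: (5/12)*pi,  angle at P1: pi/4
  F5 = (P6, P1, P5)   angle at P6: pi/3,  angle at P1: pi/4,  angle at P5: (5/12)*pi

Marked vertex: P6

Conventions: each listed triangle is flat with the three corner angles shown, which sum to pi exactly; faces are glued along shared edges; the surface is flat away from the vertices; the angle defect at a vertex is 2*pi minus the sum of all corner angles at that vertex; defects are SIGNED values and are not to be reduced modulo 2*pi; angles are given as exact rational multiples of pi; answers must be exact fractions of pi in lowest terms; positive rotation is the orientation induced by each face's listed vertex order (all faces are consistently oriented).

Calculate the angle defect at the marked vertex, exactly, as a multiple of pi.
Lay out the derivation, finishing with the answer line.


Sum of corner angles at P6: 2*pi
defect = 2*pi - 2*pi

Answer: defect(P6) = 0


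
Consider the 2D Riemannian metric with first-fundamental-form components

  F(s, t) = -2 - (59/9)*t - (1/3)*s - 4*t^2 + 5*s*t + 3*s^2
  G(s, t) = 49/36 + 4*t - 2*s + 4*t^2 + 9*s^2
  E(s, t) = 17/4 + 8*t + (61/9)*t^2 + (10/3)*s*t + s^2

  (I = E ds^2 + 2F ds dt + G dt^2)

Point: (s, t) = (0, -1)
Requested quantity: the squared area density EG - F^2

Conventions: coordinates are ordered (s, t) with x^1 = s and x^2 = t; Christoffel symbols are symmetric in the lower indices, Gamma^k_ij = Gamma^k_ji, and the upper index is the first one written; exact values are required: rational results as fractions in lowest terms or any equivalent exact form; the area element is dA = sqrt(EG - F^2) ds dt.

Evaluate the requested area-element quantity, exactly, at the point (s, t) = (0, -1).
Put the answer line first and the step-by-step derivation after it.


Answer: EG - F^2 = 61/16

E = 109/36, F = 5/9, G = 49/36; EG - F^2 = 61/16


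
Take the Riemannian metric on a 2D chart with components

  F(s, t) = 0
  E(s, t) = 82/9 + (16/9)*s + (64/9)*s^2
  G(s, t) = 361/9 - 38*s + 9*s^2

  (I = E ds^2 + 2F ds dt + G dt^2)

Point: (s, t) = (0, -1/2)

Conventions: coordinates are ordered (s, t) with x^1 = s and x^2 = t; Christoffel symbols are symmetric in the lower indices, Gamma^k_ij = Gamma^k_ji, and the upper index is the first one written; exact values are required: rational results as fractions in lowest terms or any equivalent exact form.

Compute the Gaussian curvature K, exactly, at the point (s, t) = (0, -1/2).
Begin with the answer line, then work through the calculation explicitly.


Answer: K = -162/31939

E = 82/9, F = 0, G = 361/9, EG - F^2 = 29602/81 at the point
E_s = 16/9, E_t = 0, F_s = 0, F_t = 0, G_s = -38, G_t = 0
E_tt = 0, F_st = 0, G_ss = 18
Using the Brioschi determinant formula for K from the metric derivatives:
M1 = [[-E_tt/2 + F_st - G_ss/2, E_s/2, F_s - E_t/2], [F_t - G_s/2, E, F], [G_t/2, F, G]] = [[-9, 8/9, 0], [19, 82/9, 0], [0, 0, 361/9]]; det M1 = -321290/81
M2 = [[0, E_t/2, G_s/2], [E_t/2, E, F], [G_s/2, F, G]] = [[0, 0, -19], [0, 82/9, 0], [-19, 0, 361/9]]; det M2 = -29602/9
det M1 - det M2 = -54872/81; K = -54872/81 / (29602/81)^2 = -162/31939


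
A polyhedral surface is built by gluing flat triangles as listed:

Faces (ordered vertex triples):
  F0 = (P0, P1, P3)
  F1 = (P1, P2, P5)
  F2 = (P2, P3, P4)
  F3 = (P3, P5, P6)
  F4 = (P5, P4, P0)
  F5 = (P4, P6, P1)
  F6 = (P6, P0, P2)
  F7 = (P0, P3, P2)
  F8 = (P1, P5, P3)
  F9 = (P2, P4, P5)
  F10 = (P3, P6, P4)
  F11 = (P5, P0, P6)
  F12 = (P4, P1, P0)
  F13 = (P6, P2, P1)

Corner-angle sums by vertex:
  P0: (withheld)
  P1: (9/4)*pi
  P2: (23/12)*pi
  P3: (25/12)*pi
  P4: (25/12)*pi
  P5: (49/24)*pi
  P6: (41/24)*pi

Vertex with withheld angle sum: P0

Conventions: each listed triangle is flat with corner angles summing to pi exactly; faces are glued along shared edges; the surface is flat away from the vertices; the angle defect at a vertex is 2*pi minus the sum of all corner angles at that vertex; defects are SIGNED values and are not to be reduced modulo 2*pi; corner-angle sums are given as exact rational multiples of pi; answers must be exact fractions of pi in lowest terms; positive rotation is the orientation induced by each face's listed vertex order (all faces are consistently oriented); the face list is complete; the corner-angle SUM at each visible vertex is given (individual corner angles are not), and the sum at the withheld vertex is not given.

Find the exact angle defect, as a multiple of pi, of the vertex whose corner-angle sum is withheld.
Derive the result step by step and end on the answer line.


V = 7, E = 21, F = 14; chi = V - E + F = 0
Gauss-Bonnet: total defect = 2*pi*chi = 0; visible defects sum to -pi/12

Answer: defect(P0) = pi/12


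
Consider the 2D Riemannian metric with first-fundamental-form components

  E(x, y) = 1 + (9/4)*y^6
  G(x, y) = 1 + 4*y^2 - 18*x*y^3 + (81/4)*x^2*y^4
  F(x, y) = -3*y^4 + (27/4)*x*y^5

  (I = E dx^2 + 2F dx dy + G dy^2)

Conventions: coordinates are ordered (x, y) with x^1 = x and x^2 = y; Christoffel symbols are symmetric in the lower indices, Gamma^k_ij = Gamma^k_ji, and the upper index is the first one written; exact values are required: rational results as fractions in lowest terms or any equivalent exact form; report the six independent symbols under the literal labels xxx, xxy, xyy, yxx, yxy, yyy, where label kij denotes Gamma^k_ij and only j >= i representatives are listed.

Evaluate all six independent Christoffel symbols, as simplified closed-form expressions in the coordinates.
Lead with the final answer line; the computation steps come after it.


Answer: Gamma_xxx = 0, Gamma_xxy = 27*y^5/(81*x^2*y^4 - 72*x*y^3 + 9*y^6 + 16*y^2 + 4), Gamma_xyy = (54*x*y^4 - 12*y^3)/(81*x^2*y^4 - 72*x*y^3 + 9*y^6 + 16*y^2 + 4), Gamma_yxx = 0, Gamma_yxy = (81*x*y^4 - 36*y^3)/(81*x^2*y^4 - 72*x*y^3 + 9*y^6 + 16*y^2 + 4), Gamma_yyy = (162*x^2*y^3 - 108*x*y^2 + 16*y)/(81*x^2*y^4 - 72*x*y^3 + 9*y^6 + 16*y^2 + 4)

E = 1 + (9/4)*y^6; F = -3*y^4 + (27/4)*x*y^5; G = 1 + 4*y^2 - 18*x*y^3 + (81/4)*x^2*y^4
Gamma^k_ij = (1/2) g^{kl} (d_i g_jl + d_j g_il - d_l g_ij), with g^inv = (1/(EG-F^2)) [[G, -F], [-F, E]]
first partials: E_x = 0, E_y = (27/2)*y^5, F_x = (27/4)*y^5, F_y = -12*y^3 + (135/4)*x*y^4, G_x = -18*y^3 + (81/2)*x*y^4, G_y = 8*y - 54*x*y^2 + 81*x^2*y^3
D = EG - F^2 = 1 + 4*y^2 - 18*x*y^3 + (9/4)*y^6 + (81/4)*x^2*y^4
expanded: Gamma^x_xx = (G E_x - 2F F_x + F E_y)/(2D), Gamma^x_xy = (G E_y - F G_x)/(2D), Gamma^x_yy = (2G F_y - G G_x - F G_y)/(2D), Gamma^y_xx = (2E F_x - E E_y - F E_x)/(2D), Gamma^y_xy = (E G_x - F E_y)/(2D), Gamma^y_yy = (E G_y - 2F F_y + F G_x)/(2D); substitute and cancel common factors


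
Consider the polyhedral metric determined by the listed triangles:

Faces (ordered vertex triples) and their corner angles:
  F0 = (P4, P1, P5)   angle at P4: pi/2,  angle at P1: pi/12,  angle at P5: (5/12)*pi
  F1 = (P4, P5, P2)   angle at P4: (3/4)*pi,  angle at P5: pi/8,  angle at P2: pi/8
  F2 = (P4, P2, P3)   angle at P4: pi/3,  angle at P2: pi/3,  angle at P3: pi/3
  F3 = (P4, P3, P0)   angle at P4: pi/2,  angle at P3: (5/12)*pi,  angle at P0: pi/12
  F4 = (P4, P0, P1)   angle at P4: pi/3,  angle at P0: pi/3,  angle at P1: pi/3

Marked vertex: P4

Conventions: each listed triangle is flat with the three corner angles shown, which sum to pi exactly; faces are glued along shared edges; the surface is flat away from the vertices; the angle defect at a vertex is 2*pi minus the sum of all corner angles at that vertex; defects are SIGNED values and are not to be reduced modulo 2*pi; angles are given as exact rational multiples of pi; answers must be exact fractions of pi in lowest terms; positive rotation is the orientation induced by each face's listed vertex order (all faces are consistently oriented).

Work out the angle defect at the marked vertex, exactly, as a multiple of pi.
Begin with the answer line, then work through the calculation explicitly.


Answer: defect(P4) = (-5/12)*pi

Sum of corner angles at P4: (29/12)*pi
defect = 2*pi - (29/12)*pi


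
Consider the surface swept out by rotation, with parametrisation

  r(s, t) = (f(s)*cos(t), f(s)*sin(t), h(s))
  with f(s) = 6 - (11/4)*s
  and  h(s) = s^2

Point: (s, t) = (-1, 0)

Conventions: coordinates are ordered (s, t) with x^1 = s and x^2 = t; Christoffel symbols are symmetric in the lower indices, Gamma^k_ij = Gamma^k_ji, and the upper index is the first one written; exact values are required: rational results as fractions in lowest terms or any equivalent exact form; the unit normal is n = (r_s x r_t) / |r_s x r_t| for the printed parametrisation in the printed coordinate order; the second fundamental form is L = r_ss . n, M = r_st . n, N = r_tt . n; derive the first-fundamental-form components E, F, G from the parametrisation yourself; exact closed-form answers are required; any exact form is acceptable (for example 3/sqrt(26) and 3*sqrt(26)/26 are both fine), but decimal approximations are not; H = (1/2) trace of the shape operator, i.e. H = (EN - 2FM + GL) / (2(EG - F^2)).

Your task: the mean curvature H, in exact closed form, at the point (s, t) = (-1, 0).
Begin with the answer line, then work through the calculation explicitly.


Answer: H = -1824*sqrt(185)/239575

f = 35/4, f' = -11/4, f'' = 0, h' = -2, h'' = 2
E = 185/16, F = 0, G = 1225/16; answer radicand W^2 = 185/16
unnormalised second-form numerators: l = -11/2, m = 0, n = -35/2; L = l/sqrt(185/16), and similarly M = m/sqrt(W^2), N = n/sqrt(W^2)
H = (E*n - 2*F*m + G*l) / (2*(EG - F^2)*sqrt(W^2)); E*n - 2*F*m + G*l = -9975/16, EG - F^2 = 226625/256, so H = (-456/1295)/sqrt(185/16)


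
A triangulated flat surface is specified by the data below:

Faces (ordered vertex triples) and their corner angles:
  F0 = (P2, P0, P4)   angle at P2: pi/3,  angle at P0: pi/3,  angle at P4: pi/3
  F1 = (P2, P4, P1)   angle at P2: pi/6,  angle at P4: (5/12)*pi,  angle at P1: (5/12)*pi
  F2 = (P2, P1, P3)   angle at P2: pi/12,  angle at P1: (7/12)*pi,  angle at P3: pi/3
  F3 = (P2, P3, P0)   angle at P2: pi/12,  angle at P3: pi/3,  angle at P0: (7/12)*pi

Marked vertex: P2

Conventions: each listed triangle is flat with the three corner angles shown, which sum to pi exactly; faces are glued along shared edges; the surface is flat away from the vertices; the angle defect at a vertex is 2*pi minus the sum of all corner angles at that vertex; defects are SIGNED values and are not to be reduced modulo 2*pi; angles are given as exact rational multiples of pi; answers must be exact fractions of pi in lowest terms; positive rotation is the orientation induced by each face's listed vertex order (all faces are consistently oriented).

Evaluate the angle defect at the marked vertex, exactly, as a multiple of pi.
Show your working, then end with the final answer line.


Sum of corner angles at P2: (2/3)*pi
defect = 2*pi - (2/3)*pi

Answer: defect(P2) = (4/3)*pi


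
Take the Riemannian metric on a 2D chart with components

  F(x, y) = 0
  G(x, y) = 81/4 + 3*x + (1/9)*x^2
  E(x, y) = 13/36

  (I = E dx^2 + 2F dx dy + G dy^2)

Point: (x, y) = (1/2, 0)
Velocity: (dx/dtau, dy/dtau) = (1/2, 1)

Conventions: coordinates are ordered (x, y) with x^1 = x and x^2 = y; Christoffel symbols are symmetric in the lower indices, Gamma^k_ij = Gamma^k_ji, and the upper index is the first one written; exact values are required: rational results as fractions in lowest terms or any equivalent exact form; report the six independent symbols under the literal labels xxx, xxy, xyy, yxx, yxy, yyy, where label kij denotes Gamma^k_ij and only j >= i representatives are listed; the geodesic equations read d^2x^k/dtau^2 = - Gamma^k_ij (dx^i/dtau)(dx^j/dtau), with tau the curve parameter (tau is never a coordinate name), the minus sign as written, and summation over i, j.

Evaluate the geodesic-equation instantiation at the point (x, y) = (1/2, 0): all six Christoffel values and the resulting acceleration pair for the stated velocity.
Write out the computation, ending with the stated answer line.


E = 13/36, F = 0, G = 196/9 at the point
E_x = 0, E_y = 0, F_x = 0, F_y = 0, G_x = 28/9, G_y = 0
EG - F^2 = 637/81;  g^inv = (81/637) * [[196/9, 0], [0, 13/36]]
first-kind symbols [ij,l] = (1/2)(d_i g_jl + d_j g_il - d_l g_ij): [xx,x] = E_x/2 = 0, [xx,y] = F_x - E_y/2 = 0, [xy,x] = E_y/2 = 0, [xy,y] = G_x/2 = 14/9, [yy,x] = F_y - G_x/2 = -14/9, [yy,y] = G_y/2 = 0
Gamma^x_ij = (G*[ij,x] - F*[ij,y])/(EG - F^2), Gamma^y_ij = (E*[ij,y] - F*[ij,x])/(EG - F^2)
Gamma_xxx = 0, Gamma_xxy = 0, Gamma_xyy = -56/13, Gamma_yxx = 0, Gamma_yxy = 1/14, Gamma_yyy = 0
d^2x/dtau^2 = -(Gamma_xxx*(1/2)^2 + 2*Gamma_xxy*(1/2)*(1) + Gamma_xyy*(1)^2) = 56/13
d^2y/dtau^2 = -(Gamma_yxx*(1/2)^2 + 2*Gamma_yxy*(1/2)*(1) + Gamma_yyy*(1)^2) = -1/14

Answer: Gamma_xxx = 0, Gamma_xxy = 0, Gamma_xyy = -56/13, Gamma_yxx = 0, Gamma_yxy = 1/14, Gamma_yyy = 0; accelerations (d^2x/dtau^2, d^2y/dtau^2) = (56/13, -1/14)


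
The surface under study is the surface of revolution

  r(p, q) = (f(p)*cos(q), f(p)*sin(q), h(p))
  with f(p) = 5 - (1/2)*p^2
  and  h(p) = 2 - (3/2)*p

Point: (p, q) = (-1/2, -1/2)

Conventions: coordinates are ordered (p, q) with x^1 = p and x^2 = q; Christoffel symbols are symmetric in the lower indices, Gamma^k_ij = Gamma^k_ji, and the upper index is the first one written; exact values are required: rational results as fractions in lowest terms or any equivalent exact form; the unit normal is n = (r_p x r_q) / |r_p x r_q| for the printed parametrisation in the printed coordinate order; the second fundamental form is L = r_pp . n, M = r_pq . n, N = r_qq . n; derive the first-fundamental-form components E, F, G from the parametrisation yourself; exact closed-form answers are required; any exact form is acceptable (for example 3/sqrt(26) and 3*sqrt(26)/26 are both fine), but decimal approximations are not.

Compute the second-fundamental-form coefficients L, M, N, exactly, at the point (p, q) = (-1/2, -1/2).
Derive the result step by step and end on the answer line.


f = 39/8, f' = 1/2, f'' = -1, h' = -3/2, h'' = 0
E = 5/2, F = 0, G = 1521/64; answer radicand W^2 = 5/2
unnormalised second-form numerators: l = -3/2, m = 0, n = -117/16; L = l/sqrt(5/2), and similarly M = m/sqrt(W^2), N = n/sqrt(W^2)

Answer: L = -3*sqrt(10)/10, M = 0, N = -117*sqrt(10)/80


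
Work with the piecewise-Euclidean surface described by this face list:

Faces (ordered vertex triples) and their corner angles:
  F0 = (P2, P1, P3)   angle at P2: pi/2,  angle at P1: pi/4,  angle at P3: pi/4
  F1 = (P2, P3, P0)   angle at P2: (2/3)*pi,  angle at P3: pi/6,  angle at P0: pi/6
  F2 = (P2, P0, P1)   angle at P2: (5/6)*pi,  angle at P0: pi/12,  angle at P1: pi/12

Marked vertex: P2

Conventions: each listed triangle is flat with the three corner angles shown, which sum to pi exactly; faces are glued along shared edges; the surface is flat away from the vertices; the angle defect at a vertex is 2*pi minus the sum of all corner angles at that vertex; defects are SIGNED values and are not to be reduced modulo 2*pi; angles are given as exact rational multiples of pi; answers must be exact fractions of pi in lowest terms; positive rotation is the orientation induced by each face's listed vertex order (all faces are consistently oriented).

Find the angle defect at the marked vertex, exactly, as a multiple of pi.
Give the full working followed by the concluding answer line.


Sum of corner angles at P2: 2*pi
defect = 2*pi - 2*pi

Answer: defect(P2) = 0


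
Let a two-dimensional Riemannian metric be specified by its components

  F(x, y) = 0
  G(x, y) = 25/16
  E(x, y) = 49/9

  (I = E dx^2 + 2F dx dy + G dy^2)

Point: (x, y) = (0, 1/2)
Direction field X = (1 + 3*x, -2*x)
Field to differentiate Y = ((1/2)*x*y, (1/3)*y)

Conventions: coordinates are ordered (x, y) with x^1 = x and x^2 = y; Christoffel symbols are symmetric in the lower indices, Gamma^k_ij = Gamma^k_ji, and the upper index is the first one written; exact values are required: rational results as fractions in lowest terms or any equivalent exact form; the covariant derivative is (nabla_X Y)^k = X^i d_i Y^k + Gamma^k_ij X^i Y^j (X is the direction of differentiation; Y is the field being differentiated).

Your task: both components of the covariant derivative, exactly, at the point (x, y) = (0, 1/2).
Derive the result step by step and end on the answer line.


E = 49/9, F = 0, G = 25/16 at the point
E_x = 0, E_y = 0, F_x = 0, F_y = 0, G_x = 0, G_y = 0
EG - F^2 = 1225/144;  g^inv = (144/1225) * [[25/16, 0], [0, 49/9]]
first-kind symbols [ij,l] = (1/2)(d_i g_jl + d_j g_il - d_l g_ij): [xx,x] = E_x/2 = 0, [xx,y] = F_x - E_y/2 = 0, [xy,x] = E_y/2 = 0, [xy,y] = G_x/2 = 0, [yy,x] = F_y - G_x/2 = 0, [yy,y] = G_y/2 = 0
Gamma^x_ij = (G*[ij,x] - F*[ij,y])/(EG - F^2), Gamma^y_ij = (E*[ij,y] - F*[ij,x])/(EG - F^2)
Gamma_xxx = 0, Gamma_xxy = 0, Gamma_xyy = 0, Gamma_yxx = 0, Gamma_yxy = 0, Gamma_yyy = 0
X = (1, 0), Y = (0, 1/6) at the point

Answer: (nabla_X Y)^x = 1/4, (nabla_X Y)^y = 0


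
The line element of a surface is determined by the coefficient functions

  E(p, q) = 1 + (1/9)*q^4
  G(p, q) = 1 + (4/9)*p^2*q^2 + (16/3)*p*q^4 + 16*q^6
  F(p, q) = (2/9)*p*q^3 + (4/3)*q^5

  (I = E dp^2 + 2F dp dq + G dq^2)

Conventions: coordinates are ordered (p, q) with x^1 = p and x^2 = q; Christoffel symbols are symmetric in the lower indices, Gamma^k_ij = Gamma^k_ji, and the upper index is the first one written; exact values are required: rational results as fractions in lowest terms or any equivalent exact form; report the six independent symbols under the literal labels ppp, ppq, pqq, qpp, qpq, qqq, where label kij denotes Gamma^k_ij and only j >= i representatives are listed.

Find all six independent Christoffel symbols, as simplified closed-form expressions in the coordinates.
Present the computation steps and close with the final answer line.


E = 1 + (1/9)*q^4; F = (2/9)*p*q^3 + (4/3)*q^5; G = 1 + (4/9)*p^2*q^2 + (16/3)*p*q^4 + 16*q^6
Gamma^k_ij = (1/2) g^{kl} (d_i g_jl + d_j g_il - d_l g_ij), with g^inv = (1/(EG-F^2)) [[G, -F], [-F, E]]
first partials: E_p = 0, E_q = (4/9)*q^3, F_p = (2/9)*q^3, F_q = (2/3)*p*q^2 + (20/3)*q^4, G_p = (8/9)*p*q^2 + (16/3)*q^4, G_q = (8/9)*p^2*q + (64/3)*p*q^3 + 96*q^5
D = EG - F^2 = 1 + (1/9)*q^4 + (4/9)*p^2*q^2 + (16/3)*p*q^4 + 16*q^6
expanded: Gamma^p_pp = (G E_p - 2F F_p + F E_q)/(2D), Gamma^p_pq = (G E_q - F G_p)/(2D), Gamma^p_qq = (2G F_q - G G_p - F G_q)/(2D), Gamma^q_pp = (2E F_p - E E_q - F E_p)/(2D), Gamma^q_pq = (E G_p - F E_q)/(2D), Gamma^q_qq = (E G_q - 2F F_q + F G_p)/(2D); substitute and cancel common factors

Answer: Gamma_ppp = 0, Gamma_ppq = 2*q^3/(4*p^2*q^2 + 48*p*q^4 + 144*q^6 + q^4 + 9), Gamma_pqq = (2*p*q^2 + 36*q^4)/(4*p^2*q^2 + 48*p*q^4 + 144*q^6 + q^4 + 9), Gamma_qpp = 0, Gamma_qpq = (4*p*q^2 + 24*q^4)/(4*p^2*q^2 + 48*p*q^4 + 144*q^6 + q^4 + 9), Gamma_qqq = (4*p^2*q + 96*p*q^3 + 432*q^5)/(4*p^2*q^2 + 48*p*q^4 + 144*q^6 + q^4 + 9)


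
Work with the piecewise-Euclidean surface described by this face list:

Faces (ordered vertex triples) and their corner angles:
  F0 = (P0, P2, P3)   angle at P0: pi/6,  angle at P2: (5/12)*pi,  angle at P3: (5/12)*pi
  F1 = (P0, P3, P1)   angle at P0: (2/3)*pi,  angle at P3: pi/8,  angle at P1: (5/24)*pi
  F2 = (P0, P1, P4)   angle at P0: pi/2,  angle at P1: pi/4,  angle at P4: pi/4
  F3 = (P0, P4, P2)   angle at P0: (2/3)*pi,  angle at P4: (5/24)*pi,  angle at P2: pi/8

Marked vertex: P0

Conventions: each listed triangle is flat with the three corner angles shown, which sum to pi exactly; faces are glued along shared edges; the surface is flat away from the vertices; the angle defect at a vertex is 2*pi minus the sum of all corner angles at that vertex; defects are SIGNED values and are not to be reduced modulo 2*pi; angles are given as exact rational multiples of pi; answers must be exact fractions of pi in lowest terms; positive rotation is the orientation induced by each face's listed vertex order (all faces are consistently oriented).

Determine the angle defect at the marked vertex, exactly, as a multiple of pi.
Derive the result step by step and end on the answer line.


Sum of corner angles at P0: 2*pi
defect = 2*pi - 2*pi

Answer: defect(P0) = 0


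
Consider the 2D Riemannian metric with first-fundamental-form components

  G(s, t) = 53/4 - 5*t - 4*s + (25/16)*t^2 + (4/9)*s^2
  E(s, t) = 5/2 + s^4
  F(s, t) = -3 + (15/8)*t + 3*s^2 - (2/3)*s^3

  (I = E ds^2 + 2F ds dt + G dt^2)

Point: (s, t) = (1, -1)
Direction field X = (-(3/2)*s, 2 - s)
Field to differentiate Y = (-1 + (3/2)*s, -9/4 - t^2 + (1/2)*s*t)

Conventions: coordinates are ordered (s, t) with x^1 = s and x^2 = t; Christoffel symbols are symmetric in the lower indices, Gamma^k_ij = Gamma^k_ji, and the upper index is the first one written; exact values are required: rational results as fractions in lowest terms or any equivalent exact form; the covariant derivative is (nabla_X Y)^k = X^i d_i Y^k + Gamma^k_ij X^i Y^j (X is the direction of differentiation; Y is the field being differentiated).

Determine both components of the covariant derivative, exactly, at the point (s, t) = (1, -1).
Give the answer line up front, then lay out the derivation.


Answer: (nabla_X Y)^s = -783667/116212, (nabla_X Y)^t = 78849/29053

E = 7/2, F = -61/24, G = 2341/144 at the point
E_s = 4, E_t = 0, F_s = 4, F_t = 15/8, G_s = -28/9, G_t = -65/8
EG - F^2 = 29053/576;  g^inv = (576/29053) * [[2341/144, 61/24], [61/24, 7/2]]
first-kind symbols [ij,l] = (1/2)(d_i g_jl + d_j g_il - d_l g_ij): [ss,s] = E_s/2 = 2, [ss,t] = F_s - E_t/2 = 4, [st,s] = E_t/2 = 0, [st,t] = G_s/2 = -14/9, [tt,s] = F_t - G_s/2 = 247/72, [tt,t] = G_t/2 = -65/16
Gamma^s_ij = (G*[ij,s] - F*[ij,t])/(EG - F^2), Gamma^t_ij = (E*[ij,t] - F*[ij,s])/(EG - F^2)
Gamma_sss = 24584/29053, Gamma_sst = -6832/87159, Gamma_stt = 13858/15381, Gamma_tss = 10992/29053, Gamma_tst = -3136/29053, Gamma_ttt = -559/5127
X = (-3/2, 1), Y = (1/2, -15/4) at the point


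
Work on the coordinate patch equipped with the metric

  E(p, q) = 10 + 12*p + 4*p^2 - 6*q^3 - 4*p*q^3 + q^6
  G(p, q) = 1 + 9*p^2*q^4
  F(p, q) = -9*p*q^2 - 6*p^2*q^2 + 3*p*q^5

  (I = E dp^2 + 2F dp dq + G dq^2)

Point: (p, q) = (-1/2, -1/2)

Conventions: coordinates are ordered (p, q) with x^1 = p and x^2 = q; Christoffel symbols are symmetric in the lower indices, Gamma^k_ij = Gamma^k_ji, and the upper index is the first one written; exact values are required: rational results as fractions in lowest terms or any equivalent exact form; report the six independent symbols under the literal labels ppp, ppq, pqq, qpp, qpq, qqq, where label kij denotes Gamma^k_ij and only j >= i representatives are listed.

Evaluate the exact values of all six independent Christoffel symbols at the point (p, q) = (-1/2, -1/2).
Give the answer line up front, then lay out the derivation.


Answer: Gamma_ppp = 136/181, Gamma_ppq = -51/181, Gamma_pqq = -102/181, Gamma_qpp = 24/181, Gamma_qpq = -9/181, Gamma_qqq = -18/181

E = 353/64, F = 51/64, G = 73/64 at the point
E_p = 17/2, E_q = -51/16, F_p = -27/32, F_q = -111/32, G_p = -9/16, G_q = -9/8
EG - F^2 = 181/32;  g^inv = (32/181) * [[73/64, -51/64], [-51/64, 353/64]]
first-kind symbols [ij,l] = (1/2)(d_i g_jl + d_j g_il - d_l g_ij): [pp,p] = E_p/2 = 17/4, [pp,q] = F_p - E_q/2 = 3/4, [pq,p] = E_q/2 = -51/32, [pq,q] = G_p/2 = -9/32, [qq,p] = F_q - G_p/2 = -51/16, [qq,q] = G_q/2 = -9/16
Gamma^p_ij = (G*[ij,p] - F*[ij,q])/(EG - F^2), Gamma^q_ij = (E*[ij,q] - F*[ij,p])/(EG - F^2)


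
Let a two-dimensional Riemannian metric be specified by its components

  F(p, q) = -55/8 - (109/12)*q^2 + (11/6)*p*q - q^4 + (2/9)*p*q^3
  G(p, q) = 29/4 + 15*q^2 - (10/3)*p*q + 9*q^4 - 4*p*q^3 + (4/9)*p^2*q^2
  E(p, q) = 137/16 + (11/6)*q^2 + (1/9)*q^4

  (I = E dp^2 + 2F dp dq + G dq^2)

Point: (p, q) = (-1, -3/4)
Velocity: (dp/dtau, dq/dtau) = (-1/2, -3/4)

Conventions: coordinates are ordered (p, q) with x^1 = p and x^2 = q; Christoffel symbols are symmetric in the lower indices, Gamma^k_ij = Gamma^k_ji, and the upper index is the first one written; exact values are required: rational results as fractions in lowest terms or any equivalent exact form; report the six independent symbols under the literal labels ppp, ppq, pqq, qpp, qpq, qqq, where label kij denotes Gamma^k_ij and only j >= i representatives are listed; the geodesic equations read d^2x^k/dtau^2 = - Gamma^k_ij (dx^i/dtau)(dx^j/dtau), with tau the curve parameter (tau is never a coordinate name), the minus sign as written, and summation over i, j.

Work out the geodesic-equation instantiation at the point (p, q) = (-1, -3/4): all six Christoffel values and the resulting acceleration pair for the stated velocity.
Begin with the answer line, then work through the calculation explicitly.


Answer: Gamma_ppp = 0, Gamma_ppq = -188/2973, Gamma_pqq = 4324/8919, Gamma_qpp = 0, Gamma_qpq = 236/2973, Gamma_qqq = -5428/8919; accelerations (d^2p/dtau^2, d^2q/dtau^2) = (-893/3964, 1121/3964)

E = 2465/256, F = -2773/256, G = 3737/256 at the point
E_p = 0, E_q = -47/16, F_p = -47/32, F_q = 629/48, G_p = 59/16, G_q = -1357/48
EG - F^2 = 2973/128;  g^inv = (128/2973) * [[3737/256, 2773/256], [2773/256, 2465/256]]
first-kind symbols [ij,l] = (1/2)(d_i g_jl + d_j g_il - d_l g_ij): [pp,p] = E_p/2 = 0, [pp,q] = F_p - E_q/2 = 0, [pq,p] = E_q/2 = -47/32, [pq,q] = G_p/2 = 59/32, [qq,p] = F_q - G_p/2 = 1081/96, [qq,q] = G_q/2 = -1357/96
Gamma^p_ij = (G*[ij,p] - F*[ij,q])/(EG - F^2), Gamma^q_ij = (E*[ij,q] - F*[ij,p])/(EG - F^2)
Gamma_ppp = 0, Gamma_ppq = -188/2973, Gamma_pqq = 4324/8919, Gamma_qpp = 0, Gamma_qpq = 236/2973, Gamma_qqq = -5428/8919
d^2p/dtau^2 = -(Gamma_ppp*(-1/2)^2 + 2*Gamma_ppq*(-1/2)*(-3/4) + Gamma_pqq*(-3/4)^2) = -893/3964
d^2q/dtau^2 = -(Gamma_qpp*(-1/2)^2 + 2*Gamma_qpq*(-1/2)*(-3/4) + Gamma_qqq*(-3/4)^2) = 1121/3964
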